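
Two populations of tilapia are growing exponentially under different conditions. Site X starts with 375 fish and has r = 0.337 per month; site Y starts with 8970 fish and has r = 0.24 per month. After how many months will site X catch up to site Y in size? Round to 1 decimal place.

Set 375·e^(0.337t) = 8970·e^(0.24t).
e^((0.337 − 0.24)t) = 8970/375 → e^(0.097·t) = 23.92.
0.097·t = ln(23.92) = 3.1747, so t = 3.1747/0.097 = 32.729.

32.7 months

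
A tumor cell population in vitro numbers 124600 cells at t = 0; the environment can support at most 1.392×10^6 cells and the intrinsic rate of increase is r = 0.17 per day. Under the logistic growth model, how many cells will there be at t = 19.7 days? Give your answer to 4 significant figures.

1026000 cells

A = (K − N₀)/N₀ = (1.392×10^6 − 124600)/124600 = 10.172.
N(t) = K/(1 + A·e^(−rt)) = 1.392×10^6/(1 + 10.172×e^(−0.17×19.7)).
e^(−3.349) = 0.035119; denominator = 1 + 10.172×0.035119 = 1.3572.
N = 1.392×10^6/1.3572 = 1.025621×10^6.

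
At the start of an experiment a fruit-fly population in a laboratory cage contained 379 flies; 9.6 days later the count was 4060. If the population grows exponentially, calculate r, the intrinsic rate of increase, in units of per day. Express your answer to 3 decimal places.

0.247 per day

From N(t) = N₀·e^(rt): e^(r·9.6) = 4060/379 = 10.712.
r·9.6 = ln(10.712) = 2.3714, so r = 2.3714/9.6 = 0.24702.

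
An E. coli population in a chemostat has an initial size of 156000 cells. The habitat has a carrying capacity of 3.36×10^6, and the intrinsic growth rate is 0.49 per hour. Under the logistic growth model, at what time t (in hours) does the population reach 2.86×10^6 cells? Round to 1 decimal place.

9.7 hours

A = (K − N₀)/N₀ = (3.36×10^6 − 156000)/156000 = 20.538.
Solve 3.36×10^6/(1 + 20.538·e^(−0.49t)) = 2.86×10^6: 1 + 20.538·e^(−0.49t) = 1.1748, so e^(−0.49t) = 0.00851209.
−0.49·t = ln(0.00851209) = -4.7663, so t = 4.7663/0.49 = 9.7271.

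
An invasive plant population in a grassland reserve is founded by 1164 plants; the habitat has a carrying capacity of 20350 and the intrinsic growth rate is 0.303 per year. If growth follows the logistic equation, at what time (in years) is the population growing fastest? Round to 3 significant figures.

9.25 years

Logistic growth is fastest at N = K/2 = 10175.
A = (K − N₀)/N₀ = 16.483. Set K/(1 + A·e^(−rt)) = K/2 → A·e^(−rt) = 1.
e^(−0.303t) = 1/16.483 = 0.0606692, so t = ln(16.483)/0.303 = 2.8023/0.303 = 9.2486.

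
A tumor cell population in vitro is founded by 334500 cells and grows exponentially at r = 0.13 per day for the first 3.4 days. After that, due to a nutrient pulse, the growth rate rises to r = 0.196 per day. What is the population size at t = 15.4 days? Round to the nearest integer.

Phase 1: N(3.4) = 334500·e^(0.13×3.4) = 334500·e^0.442 = 520420.
Phase 2 runs for 15.4 − 3.4 = 12 days at r = 0.196.
N(15.4) = 520420·e^(0.196×12) = 520420·e^2.352 = 5.467829×10^6.

5467829 cells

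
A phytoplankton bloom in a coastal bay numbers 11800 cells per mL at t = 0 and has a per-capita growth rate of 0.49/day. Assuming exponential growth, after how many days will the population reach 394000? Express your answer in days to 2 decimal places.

Set N₀·e^(rt) = 394000: e^(0.49·t) = 394000/11800 = 33.39.
0.49·t = ln(33.39) = 3.5083, so t = 3.5083/0.49 = 7.1597.

7.16 days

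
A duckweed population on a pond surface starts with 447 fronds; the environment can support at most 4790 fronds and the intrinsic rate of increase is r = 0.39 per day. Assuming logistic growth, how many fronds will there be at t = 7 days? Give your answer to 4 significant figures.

A = (K − N₀)/N₀ = (4790 − 447)/447 = 9.7159.
N(t) = K/(1 + A·e^(−rt)) = 4790/(1 + 9.7159×e^(−0.39×7)).
e^(−2.73) = 0.065219; denominator = 1 + 9.7159×0.065219 = 1.6337.
N = 4790/1.6337 = 2932.06.

2932 fronds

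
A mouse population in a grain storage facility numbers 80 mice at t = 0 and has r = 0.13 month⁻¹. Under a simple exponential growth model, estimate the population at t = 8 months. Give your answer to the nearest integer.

N(t) = N₀·e^(rt) = 80 × e^(0.13×8) = 80 × e^1.04.
e^1.04 ≈ 2.8292, so N ≈ 80 × 2.8292 = 226.337.

226 mice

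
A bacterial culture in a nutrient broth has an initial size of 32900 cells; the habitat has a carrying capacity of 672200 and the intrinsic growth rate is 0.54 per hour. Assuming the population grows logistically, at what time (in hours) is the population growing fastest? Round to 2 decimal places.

Logistic growth is fastest at N = K/2 = 336100.
A = (K − N₀)/N₀ = 19.432. Set K/(1 + A·e^(−rt)) = K/2 → A·e^(−rt) = 1.
e^(−0.54t) = 1/19.432 = 0.0514625, so t = ln(19.432)/0.54 = 2.9669/0.54 = 5.4943.

5.49 hours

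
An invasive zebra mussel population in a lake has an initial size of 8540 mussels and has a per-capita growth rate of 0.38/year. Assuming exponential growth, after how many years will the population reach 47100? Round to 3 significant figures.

Set N₀·e^(rt) = 47100: e^(0.38·t) = 47100/8540 = 5.5152.
0.38·t = ln(5.5152) = 1.7075, so t = 1.7075/0.38 = 4.4935.

4.49 years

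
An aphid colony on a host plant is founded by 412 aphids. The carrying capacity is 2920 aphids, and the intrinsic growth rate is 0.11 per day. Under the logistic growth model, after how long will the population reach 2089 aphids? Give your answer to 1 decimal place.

A = (K − N₀)/N₀ = (2920 − 412)/412 = 6.0874.
Solve 2920/(1 + 6.0874·e^(−0.11t)) = 2089: 1 + 6.0874·e^(−0.11t) = 1.3978, so e^(−0.11t) = 0.065348.
−0.11·t = ln(0.065348) = -2.728, so t = 2.728/0.11 = 24.8.

24.8 days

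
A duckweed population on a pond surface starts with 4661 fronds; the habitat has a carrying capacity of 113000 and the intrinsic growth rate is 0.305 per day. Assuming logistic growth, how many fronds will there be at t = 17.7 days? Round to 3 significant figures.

102000 fronds

A = (K − N₀)/N₀ = (113000 − 4661)/4661 = 23.244.
N(t) = K/(1 + A·e^(−rt)) = 113000/(1 + 23.244×e^(−0.305×17.7)).
e^(−5.398) = 0.0045234; denominator = 1 + 23.244×0.0045234 = 1.1051.
N = 113000/1.1051 = 102250.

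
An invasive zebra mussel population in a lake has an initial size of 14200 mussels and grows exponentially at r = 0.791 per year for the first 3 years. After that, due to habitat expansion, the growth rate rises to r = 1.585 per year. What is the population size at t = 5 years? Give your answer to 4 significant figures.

3627000 mussels

Phase 1: N(3) = 14200·e^(0.791×3) = 14200·e^2.373 = 152359.
Phase 2 runs for 5 − 3 = 2 years at r = 1.585.
N(5) = 152359·e^(1.585×2) = 152359·e^3.17 = 3.627293×10^6.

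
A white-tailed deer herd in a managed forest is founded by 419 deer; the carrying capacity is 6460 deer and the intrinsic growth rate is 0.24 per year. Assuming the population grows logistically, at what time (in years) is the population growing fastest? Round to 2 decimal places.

11.12 years

Logistic growth is fastest at N = K/2 = 3230.
A = (K − N₀)/N₀ = 14.418. Set K/(1 + A·e^(−rt)) = K/2 → A·e^(−rt) = 1.
e^(−0.24t) = 1/14.418 = 0.0693594, so t = ln(14.418)/0.24 = 2.6685/0.24 = 11.119.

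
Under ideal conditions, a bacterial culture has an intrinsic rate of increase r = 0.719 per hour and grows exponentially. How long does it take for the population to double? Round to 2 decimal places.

Doubling time t_d = ln(2)/r = 0.6931/0.719 = 0.96404.

0.96 hours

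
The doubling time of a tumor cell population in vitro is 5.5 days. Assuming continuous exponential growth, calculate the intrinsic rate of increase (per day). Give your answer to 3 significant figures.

0.126 per day

r = ln(2)/t_d = 0.6931/5.5 = 0.12603.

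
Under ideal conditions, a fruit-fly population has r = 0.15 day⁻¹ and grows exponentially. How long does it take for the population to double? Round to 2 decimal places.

Doubling time t_d = ln(2)/r = 0.6931/0.15 = 4.621.

4.62 days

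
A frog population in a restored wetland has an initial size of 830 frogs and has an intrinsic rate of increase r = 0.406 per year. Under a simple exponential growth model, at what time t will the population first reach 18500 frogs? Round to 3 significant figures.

7.65 years

Set N₀·e^(rt) = 18500: e^(0.406·t) = 18500/830 = 22.289.
0.406·t = ln(22.289) = 3.1041, so t = 3.1041/0.406 = 7.6456.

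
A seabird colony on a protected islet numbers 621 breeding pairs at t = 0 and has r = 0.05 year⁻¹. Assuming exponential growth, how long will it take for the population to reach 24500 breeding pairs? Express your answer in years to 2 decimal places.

Set N₀·e^(rt) = 24500: e^(0.05·t) = 24500/621 = 39.452.
0.05·t = ln(39.452) = 3.6751, so t = 3.6751/0.05 = 73.502.

73.50 years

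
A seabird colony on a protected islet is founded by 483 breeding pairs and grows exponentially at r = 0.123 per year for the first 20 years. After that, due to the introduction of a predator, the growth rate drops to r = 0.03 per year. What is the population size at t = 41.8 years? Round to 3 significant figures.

Phase 1: N(20) = 483·e^(0.123×20) = 483·e^2.46 = 5653.42.
Phase 2 runs for 41.8 − 20 = 21.8 years at r = 0.03.
N(41.8) = 5653.42·e^(0.03×21.8) = 5653.42·e^0.654 = 10872.8.

10900 breeding pairs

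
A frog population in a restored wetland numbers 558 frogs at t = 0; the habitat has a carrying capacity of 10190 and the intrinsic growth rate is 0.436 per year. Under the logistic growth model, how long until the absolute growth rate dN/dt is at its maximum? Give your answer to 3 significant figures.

Logistic growth is fastest at N = K/2 = 5095.
A = (K − N₀)/N₀ = 17.262. Set K/(1 + A·e^(−rt)) = K/2 → A·e^(−rt) = 1.
e^(−0.436t) = 1/17.262 = 0.0579319, so t = ln(17.262)/0.436 = 2.8485/0.436 = 6.5332.

6.53 years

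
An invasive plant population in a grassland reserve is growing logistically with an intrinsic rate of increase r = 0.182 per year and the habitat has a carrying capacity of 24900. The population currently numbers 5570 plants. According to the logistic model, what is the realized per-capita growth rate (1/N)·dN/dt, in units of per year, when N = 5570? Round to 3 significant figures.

(1/N)·dN/dt = r(1 − N/K) = 0.182 × (1 − 5570/24900).
= 0.182 × 0.77631 = 0.14129.

0.141 per year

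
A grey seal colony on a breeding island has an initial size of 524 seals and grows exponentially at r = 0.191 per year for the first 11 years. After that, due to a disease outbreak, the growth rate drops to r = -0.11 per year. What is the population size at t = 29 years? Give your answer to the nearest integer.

Phase 1: N(11) = 524·e^(0.191×11) = 524·e^2.101 = 4283.35.
Phase 2 runs for 29 − 11 = 18 years at r = -0.11.
N(29) = 4283.35·e^(-0.11×18) = 4283.35·e^-1.98 = 591.399.

591 seals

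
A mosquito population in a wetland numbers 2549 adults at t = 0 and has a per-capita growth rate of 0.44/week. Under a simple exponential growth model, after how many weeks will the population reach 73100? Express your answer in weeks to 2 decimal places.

7.63 weeks

Set N₀·e^(rt) = 73100: e^(0.44·t) = 73100/2549 = 28.678.
0.44·t = ln(28.678) = 3.3561, so t = 3.3561/0.44 = 7.6276.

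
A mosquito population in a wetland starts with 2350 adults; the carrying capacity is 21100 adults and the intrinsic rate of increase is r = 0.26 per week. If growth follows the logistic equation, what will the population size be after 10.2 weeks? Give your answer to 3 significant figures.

13500 adults

A = (K − N₀)/N₀ = (21100 − 2350)/2350 = 7.9787.
N(t) = K/(1 + A·e^(−rt)) = 21100/(1 + 7.9787×e^(−0.26×10.2)).
e^(−2.652) = 0.07051; denominator = 1 + 7.9787×0.07051 = 1.5626.
N = 21100/1.5626 = 13503.3.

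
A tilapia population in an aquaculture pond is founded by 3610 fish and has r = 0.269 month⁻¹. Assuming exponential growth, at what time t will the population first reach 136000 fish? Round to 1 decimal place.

13.5 months

Set N₀·e^(rt) = 136000: e^(0.269·t) = 136000/3610 = 37.673.
0.269·t = ln(37.673) = 3.6289, so t = 3.6289/0.269 = 13.491.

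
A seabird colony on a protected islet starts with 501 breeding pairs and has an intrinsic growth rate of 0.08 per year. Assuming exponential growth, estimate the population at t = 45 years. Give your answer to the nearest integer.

N(t) = N₀·e^(rt) = 501 × e^(0.08×45) = 501 × e^3.6.
e^3.6 ≈ 36.598, so N ≈ 501 × 36.598 = 18335.7.

18336 breeding pairs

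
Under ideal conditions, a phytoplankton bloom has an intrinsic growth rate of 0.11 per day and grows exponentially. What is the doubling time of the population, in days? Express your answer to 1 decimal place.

Doubling time t_d = ln(2)/r = 0.6931/0.11 = 6.3013.

6.3 days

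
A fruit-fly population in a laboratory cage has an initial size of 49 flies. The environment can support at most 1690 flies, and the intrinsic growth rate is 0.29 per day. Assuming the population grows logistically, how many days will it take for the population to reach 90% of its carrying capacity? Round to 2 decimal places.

19.68 days

A = (K − N₀)/N₀ = (1690 − 49)/49 = 33.49.
Solve 1690/(1 + 33.49·e^(−0.29t)) = 1521: 1 + 33.49·e^(−0.29t) = 1.1111, so e^(−0.29t) = 0.00331776.
−0.29·t = ln(0.00331776) = -5.7085, so t = 5.7085/0.29 = 19.684.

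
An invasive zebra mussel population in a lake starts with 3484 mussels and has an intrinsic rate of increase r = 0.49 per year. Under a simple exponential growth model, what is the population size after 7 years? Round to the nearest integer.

107574 mussels

N(t) = N₀·e^(rt) = 3484 × e^(0.49×7) = 3484 × e^3.43.
e^3.43 ≈ 30.877, so N ≈ 3484 × 30.877 = 107574.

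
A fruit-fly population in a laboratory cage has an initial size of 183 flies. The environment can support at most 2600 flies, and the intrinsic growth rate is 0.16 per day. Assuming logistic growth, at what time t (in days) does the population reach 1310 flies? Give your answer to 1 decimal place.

A = (K − N₀)/N₀ = (2600 − 183)/183 = 13.208.
Solve 2600/(1 + 13.208·e^(−0.16t)) = 1310: 1 + 13.208·e^(−0.16t) = 1.9847, so e^(−0.16t) = 0.0745578.
−0.16·t = ln(0.0745578) = -2.5962, so t = 2.5962/0.16 = 16.226.

16.2 days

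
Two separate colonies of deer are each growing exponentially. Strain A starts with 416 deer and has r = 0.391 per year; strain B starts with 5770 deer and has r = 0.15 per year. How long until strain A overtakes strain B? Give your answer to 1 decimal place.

Set 416·e^(0.391t) = 5770·e^(0.15t).
e^((0.391 − 0.15)t) = 5770/416 → e^(0.241·t) = 13.87.
0.241·t = ln(13.87) = 2.6297, so t = 2.6297/0.241 = 10.912.

10.9 years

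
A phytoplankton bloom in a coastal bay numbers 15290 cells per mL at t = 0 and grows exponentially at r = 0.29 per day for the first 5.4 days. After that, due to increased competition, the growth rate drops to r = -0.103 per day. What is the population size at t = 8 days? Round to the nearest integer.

Phase 1: N(5.4) = 15290·e^(0.29×5.4) = 15290·e^1.566 = 73200.3.
Phase 2 runs for 8 − 5.4 = 2.6 days at r = -0.103.
N(8) = 73200.3·e^(-0.103×2.6) = 73200.3·e^-0.2678 = 56002.7.

56003 cells per mL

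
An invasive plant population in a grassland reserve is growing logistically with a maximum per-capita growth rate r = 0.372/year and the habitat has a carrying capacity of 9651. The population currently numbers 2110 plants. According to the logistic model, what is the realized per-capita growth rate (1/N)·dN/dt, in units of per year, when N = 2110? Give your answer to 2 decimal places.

(1/N)·dN/dt = r(1 − N/K) = 0.372 × (1 − 2110/9651).
= 0.372 × 0.78137 = 0.29067.

0.29 per year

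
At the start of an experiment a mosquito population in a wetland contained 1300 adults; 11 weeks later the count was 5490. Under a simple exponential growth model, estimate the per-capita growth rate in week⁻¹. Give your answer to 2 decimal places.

From N(t) = N₀·e^(rt): e^(r·11) = 5490/1300 = 4.2231.
r·11 = ln(4.2231) = 1.4406, so r = 1.4406/11 = 0.13096.

0.13 per week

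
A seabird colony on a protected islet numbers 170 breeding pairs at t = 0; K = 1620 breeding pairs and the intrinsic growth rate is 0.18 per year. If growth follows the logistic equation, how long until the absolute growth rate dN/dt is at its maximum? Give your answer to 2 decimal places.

11.91 years

Logistic growth is fastest at N = K/2 = 810.
A = (K − N₀)/N₀ = 8.5294. Set K/(1 + A·e^(−rt)) = K/2 → A·e^(−rt) = 1.
e^(−0.18t) = 1/8.5294 = 0.117241, so t = ln(8.5294)/0.18 = 2.1435/0.18 = 11.908.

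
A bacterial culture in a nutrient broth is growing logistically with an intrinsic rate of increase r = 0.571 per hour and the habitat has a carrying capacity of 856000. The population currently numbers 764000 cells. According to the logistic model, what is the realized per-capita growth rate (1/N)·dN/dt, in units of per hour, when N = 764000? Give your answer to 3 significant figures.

0.0614 per hour

(1/N)·dN/dt = r(1 − N/K) = 0.571 × (1 − 764000/856000).
= 0.571 × 0.10748 = 0.061369.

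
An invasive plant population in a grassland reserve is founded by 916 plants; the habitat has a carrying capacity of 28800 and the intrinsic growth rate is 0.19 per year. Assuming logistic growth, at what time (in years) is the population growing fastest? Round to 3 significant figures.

Logistic growth is fastest at N = K/2 = 14400.
A = (K − N₀)/N₀ = 30.441. Set K/(1 + A·e^(−rt)) = K/2 → A·e^(−rt) = 1.
e^(−0.19t) = 1/30.441 = 0.0328504, so t = ln(30.441)/0.19 = 3.4158/0.19 = 17.978.

18.0 years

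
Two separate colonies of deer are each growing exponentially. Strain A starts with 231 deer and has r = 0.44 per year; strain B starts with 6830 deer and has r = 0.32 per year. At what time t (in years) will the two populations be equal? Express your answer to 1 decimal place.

Set 231·e^(0.44t) = 6830·e^(0.32t).
e^((0.44 − 0.32)t) = 6830/231 → e^(0.12·t) = 29.567.
0.12·t = ln(29.567) = 3.3867, so t = 3.3867/0.12 = 28.222.

28.2 years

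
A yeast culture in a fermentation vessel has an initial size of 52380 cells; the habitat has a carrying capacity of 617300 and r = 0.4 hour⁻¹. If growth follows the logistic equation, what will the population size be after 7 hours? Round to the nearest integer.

A = (K − N₀)/N₀ = (617300 − 52380)/52380 = 10.785.
N(t) = K/(1 + A·e^(−rt)) = 617300/(1 + 10.785×e^(−0.4×7)).
e^(−2.8) = 0.06081; denominator = 1 + 10.785×0.06081 = 1.6558.
N = 617300/1.6558 = 372802.

372802 cells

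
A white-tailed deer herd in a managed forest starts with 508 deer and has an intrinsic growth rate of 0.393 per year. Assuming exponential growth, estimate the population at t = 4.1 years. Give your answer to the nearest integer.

N(t) = N₀·e^(rt) = 508 × e^(0.393×4.1) = 508 × e^1.611.
e^1.611 ≈ 5.0093, so N ≈ 508 × 5.0093 = 2544.73.

2545 deer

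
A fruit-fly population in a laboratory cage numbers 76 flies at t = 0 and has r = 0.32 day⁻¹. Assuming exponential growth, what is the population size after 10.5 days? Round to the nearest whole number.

N(t) = N₀·e^(rt) = 76 × e^(0.32×10.5) = 76 × e^3.36.
e^3.36 ≈ 28.789, so N ≈ 76 × 28.789 = 2187.98.

2188 flies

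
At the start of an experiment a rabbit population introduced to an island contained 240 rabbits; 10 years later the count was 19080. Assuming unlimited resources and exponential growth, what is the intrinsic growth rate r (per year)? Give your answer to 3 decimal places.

0.438 per year

From N(t) = N₀·e^(rt): e^(r·10) = 19080/240 = 79.5.
r·10 = ln(79.5) = 4.3758, so r = 4.3758/10 = 0.43758.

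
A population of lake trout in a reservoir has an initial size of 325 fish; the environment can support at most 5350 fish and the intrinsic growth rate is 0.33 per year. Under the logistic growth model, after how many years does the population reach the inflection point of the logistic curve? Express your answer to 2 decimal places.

8.30 years

Logistic growth is fastest at N = K/2 = 2675.
A = (K − N₀)/N₀ = 15.462. Set K/(1 + A·e^(−rt)) = K/2 → A·e^(−rt) = 1.
e^(−0.33t) = 1/15.462 = 0.0646766, so t = ln(15.462)/0.33 = 2.7384/0.33 = 8.298.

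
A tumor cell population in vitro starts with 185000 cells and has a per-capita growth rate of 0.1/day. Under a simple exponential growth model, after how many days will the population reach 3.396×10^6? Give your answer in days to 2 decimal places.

29.10 days

Set N₀·e^(rt) = 3.396×10^6: e^(0.1·t) = 3.396×10^6/185000 = 18.357.
0.1·t = ln(18.357) = 2.91, so t = 2.91/0.1 = 29.1.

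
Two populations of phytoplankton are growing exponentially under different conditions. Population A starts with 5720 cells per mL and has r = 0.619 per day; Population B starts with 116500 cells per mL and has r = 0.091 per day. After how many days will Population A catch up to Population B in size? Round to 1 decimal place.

Set 5720·e^(0.619t) = 116500·e^(0.091t).
e^((0.619 − 0.091)t) = 116500/5720 → e^(0.528·t) = 20.367.
0.528·t = ln(20.367) = 3.0139, so t = 3.0139/0.528 = 5.7082.

5.7 days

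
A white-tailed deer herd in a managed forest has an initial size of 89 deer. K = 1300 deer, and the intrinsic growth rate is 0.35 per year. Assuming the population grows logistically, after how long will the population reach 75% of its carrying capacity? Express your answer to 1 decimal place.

10.6 years

A = (K − N₀)/N₀ = (1300 − 89)/89 = 13.607.
Solve 1300/(1 + 13.607·e^(−0.35t)) = 975: 1 + 13.607·e^(−0.35t) = 1.3333, so e^(−0.35t) = 0.0244977.
−0.35·t = ln(0.0244977) = -3.7092, so t = 3.7092/0.35 = 10.598.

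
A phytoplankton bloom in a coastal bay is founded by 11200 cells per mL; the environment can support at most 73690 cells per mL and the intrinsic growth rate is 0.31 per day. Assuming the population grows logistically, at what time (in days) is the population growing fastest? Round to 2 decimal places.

5.55 days

Logistic growth is fastest at N = K/2 = 36845.
A = (K − N₀)/N₀ = 5.5795. Set K/(1 + A·e^(−rt)) = K/2 → A·e^(−rt) = 1.
e^(−0.31t) = 1/5.5795 = 0.179229, so t = ln(5.5795)/0.31 = 1.7191/0.31 = 5.5455.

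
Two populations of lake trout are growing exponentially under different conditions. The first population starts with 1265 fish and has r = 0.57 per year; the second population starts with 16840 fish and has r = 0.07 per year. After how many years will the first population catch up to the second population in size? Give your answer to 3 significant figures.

5.18 years

Set 1265·e^(0.57t) = 16840·e^(0.07t).
e^((0.57 − 0.07)t) = 16840/1265 → e^(0.5·t) = 13.312.
0.5·t = ln(13.312) = 2.5887, so t = 2.5887/0.5 = 5.1774.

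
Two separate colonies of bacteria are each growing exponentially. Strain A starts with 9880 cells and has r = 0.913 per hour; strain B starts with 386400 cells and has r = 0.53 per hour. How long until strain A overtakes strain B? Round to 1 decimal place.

9.6 hours

Set 9880·e^(0.913t) = 386400·e^(0.53t).
e^((0.913 − 0.53)t) = 386400/9880 → e^(0.383·t) = 39.109.
0.383·t = ln(39.109) = 3.6664, so t = 3.6664/0.383 = 9.5727.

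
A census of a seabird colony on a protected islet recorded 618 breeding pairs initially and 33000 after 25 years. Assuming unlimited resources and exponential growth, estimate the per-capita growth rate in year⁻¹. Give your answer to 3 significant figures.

From N(t) = N₀·e^(rt): e^(r·25) = 33000/618 = 53.398.
r·25 = ln(53.398) = 3.9778, so r = 3.9778/25 = 0.15911.

0.159 per year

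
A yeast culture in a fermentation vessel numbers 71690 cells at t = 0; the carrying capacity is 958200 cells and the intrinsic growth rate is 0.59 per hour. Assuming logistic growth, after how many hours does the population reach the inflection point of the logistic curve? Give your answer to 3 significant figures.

Logistic growth is fastest at N = K/2 = 479100.
A = (K − N₀)/N₀ = 12.366. Set K/(1 + A·e^(−rt)) = K/2 → A·e^(−rt) = 1.
e^(−0.59t) = 1/12.366 = 0.0808677, so t = ln(12.366)/0.59 = 2.5149/0.59 = 4.2626.

4.26 hours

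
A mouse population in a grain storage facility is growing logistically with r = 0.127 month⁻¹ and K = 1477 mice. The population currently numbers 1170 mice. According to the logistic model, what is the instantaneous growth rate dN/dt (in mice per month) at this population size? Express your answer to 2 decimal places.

dN/dt = rN(1 − N/K) = 0.127 × 1170 × (1 − 1170/1477).
1 − 1170/1477 = 0.20785; dN/dt = 0.127 × 1170 × 0.20785 = 30.885.

30.88 mice per month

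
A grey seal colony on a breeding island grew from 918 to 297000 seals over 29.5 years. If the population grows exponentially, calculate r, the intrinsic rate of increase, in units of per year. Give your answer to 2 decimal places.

0.20 per year

From N(t) = N₀·e^(rt): e^(r·29.5) = 297000/918 = 323.53.
r·29.5 = ln(323.53) = 5.7793, so r = 5.7793/29.5 = 0.19591.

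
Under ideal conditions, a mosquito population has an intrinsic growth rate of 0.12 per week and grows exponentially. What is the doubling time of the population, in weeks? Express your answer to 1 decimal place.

Doubling time t_d = ln(2)/r = 0.6931/0.12 = 5.7762.

5.8 weeks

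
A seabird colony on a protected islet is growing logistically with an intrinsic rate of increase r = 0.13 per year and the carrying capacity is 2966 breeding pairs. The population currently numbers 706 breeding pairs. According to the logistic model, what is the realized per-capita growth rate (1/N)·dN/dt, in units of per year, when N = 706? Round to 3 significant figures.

(1/N)·dN/dt = r(1 − N/K) = 0.13 × (1 − 706/2966).
= 0.13 × 0.76197 = 0.099056.

0.0991 per year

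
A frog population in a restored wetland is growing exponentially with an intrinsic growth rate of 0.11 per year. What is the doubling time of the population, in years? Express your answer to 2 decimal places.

6.30 years

Doubling time t_d = ln(2)/r = 0.6931/0.11 = 6.3013.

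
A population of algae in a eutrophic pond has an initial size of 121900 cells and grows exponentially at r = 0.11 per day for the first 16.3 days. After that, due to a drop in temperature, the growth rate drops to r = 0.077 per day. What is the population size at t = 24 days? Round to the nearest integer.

1324912 cells

Phase 1: N(16.3) = 121900·e^(0.11×16.3) = 121900·e^1.793 = 732308.
Phase 2 runs for 24 − 16.3 = 7.7 days at r = 0.077.
N(24) = 732308·e^(0.077×7.7) = 732308·e^0.5929 = 1.324912×10^6.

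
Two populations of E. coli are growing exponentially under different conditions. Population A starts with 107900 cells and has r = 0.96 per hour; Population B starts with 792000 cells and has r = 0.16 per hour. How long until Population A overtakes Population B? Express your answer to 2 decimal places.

Set 107900·e^(0.96t) = 792000·e^(0.16t).
e^((0.96 − 0.16)t) = 792000/107900 → e^(0.8·t) = 7.3401.
0.8·t = ln(7.3401) = 1.9934, so t = 1.9934/0.8 = 2.4917.

2.49 hours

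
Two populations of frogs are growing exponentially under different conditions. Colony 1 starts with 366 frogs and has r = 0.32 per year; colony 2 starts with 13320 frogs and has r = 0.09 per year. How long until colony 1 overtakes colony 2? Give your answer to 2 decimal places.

Set 366·e^(0.32t) = 13320·e^(0.09t).
e^((0.32 − 0.09)t) = 13320/366 → e^(0.23·t) = 36.393.
0.23·t = ln(36.393) = 3.5944, so t = 3.5944/0.23 = 15.628.

15.63 years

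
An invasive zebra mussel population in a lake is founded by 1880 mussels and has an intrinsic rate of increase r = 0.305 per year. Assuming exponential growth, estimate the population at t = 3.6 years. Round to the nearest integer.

5637 mussels

N(t) = N₀·e^(rt) = 1880 × e^(0.305×3.6) = 1880 × e^1.098.
e^1.098 ≈ 2.9982, so N ≈ 1880 × 2.9982 = 5636.55.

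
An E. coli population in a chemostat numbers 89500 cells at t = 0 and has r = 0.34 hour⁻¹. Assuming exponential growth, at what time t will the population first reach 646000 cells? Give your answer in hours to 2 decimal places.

Set N₀·e^(rt) = 646000: e^(0.34·t) = 646000/89500 = 7.2179.
0.34·t = ln(7.2179) = 1.9766, so t = 1.9766/0.34 = 5.8134.

5.81 hours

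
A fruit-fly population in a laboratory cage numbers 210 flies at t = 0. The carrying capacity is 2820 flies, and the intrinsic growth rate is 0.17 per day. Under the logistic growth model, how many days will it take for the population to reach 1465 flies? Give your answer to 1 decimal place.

15.3 days

A = (K − N₀)/N₀ = (2820 − 210)/210 = 12.429.
Solve 2820/(1 + 12.429·e^(−0.17t)) = 1465: 1 + 12.429·e^(−0.17t) = 1.9249, so e^(−0.17t) = 0.0744184.
−0.17·t = ln(0.0744184) = -2.5981, so t = 2.5981/0.17 = 15.283.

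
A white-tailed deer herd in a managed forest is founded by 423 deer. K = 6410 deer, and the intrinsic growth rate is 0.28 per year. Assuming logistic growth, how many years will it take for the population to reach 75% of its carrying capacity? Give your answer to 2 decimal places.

13.39 years

A = (K − N₀)/N₀ = (6410 − 423)/423 = 14.154.
Solve 6410/(1 + 14.154·e^(−0.28t)) = 4807.5: 1 + 14.154·e^(−0.28t) = 1.3333, so e^(−0.28t) = 0.023551.
−0.28·t = ln(0.023551) = -3.7486, so t = 3.7486/0.28 = 13.388.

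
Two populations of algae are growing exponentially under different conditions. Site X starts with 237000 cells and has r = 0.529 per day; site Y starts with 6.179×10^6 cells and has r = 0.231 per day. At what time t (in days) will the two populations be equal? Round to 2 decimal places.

10.94 days

Set 237000·e^(0.529t) = 6.179×10^6·e^(0.231t).
e^((0.529 − 0.231)t) = 6.179×10^6/237000 → e^(0.298·t) = 26.072.
0.298·t = ln(26.072) = 3.2609, so t = 3.2609/0.298 = 10.942.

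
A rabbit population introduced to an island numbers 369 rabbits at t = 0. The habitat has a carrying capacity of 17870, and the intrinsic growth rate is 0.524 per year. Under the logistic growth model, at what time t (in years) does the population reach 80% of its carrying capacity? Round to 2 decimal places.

10.01 years

A = (K − N₀)/N₀ = (17870 − 369)/369 = 47.428.
Solve 17870/(1 + 47.428·e^(−0.524t)) = 14296: 1 + 47.428·e^(−0.524t) = 1.25, so e^(−0.524t) = 0.00527113.
−0.524·t = ln(0.00527113) = -5.2455, so t = 5.2455/0.524 = 10.011.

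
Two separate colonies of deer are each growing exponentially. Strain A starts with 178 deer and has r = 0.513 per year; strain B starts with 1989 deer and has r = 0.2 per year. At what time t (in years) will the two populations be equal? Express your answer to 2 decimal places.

Set 178·e^(0.513t) = 1989·e^(0.2t).
e^((0.513 − 0.2)t) = 1989/178 → e^(0.313·t) = 11.174.
0.313·t = ln(11.174) = 2.4136, so t = 2.4136/0.313 = 7.7112.

7.71 years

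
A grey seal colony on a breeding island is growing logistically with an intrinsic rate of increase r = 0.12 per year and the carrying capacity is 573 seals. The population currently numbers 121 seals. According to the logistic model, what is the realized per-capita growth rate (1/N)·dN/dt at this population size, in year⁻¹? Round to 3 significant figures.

(1/N)·dN/dt = r(1 − N/K) = 0.12 × (1 − 121/573).
= 0.12 × 0.78883 = 0.09466.

0.0947 per year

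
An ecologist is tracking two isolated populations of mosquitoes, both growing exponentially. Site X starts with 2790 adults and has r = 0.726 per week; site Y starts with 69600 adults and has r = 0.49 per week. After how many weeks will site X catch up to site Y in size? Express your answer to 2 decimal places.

Set 2790·e^(0.726t) = 69600·e^(0.49t).
e^((0.726 − 0.49)t) = 69600/2790 → e^(0.236·t) = 24.946.
0.236·t = ln(24.946) = 3.2167, so t = 3.2167/0.236 = 13.63.

13.63 weeks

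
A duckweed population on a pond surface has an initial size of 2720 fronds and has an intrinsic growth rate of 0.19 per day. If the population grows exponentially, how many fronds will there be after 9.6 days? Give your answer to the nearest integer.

N(t) = N₀·e^(rt) = 2720 × e^(0.19×9.6) = 2720 × e^1.824.
e^1.824 ≈ 6.1966, so N ≈ 2720 × 6.1966 = 16854.7.

16855 fronds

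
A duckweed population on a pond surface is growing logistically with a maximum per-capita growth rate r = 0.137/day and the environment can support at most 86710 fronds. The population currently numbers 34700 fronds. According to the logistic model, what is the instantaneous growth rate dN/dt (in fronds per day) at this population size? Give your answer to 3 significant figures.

dN/dt = rN(1 − N/K) = 0.137 × 34700 × (1 − 34700/86710).
1 − 34700/86710 = 0.59982; dN/dt = 0.137 × 34700 × 0.59982 = 2851.5.

2850 fronds per day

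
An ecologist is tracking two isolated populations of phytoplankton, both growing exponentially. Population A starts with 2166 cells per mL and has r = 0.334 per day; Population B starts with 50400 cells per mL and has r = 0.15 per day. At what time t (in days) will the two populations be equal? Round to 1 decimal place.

Set 2166·e^(0.334t) = 50400·e^(0.15t).
e^((0.334 − 0.15)t) = 50400/2166 → e^(0.184·t) = 23.269.
0.184·t = ln(23.269) = 3.1471, so t = 3.1471/0.184 = 17.104.

17.1 days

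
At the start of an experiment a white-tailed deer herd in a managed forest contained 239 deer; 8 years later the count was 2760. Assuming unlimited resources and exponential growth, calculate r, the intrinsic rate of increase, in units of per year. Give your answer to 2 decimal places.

From N(t) = N₀·e^(rt): e^(r·8) = 2760/239 = 11.548.
r·8 = ln(11.548) = 2.4465, so r = 2.4465/8 = 0.30582.

0.31 per year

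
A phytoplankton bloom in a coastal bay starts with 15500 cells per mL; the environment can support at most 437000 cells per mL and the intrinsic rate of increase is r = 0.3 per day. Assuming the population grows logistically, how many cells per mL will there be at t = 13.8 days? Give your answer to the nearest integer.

304955 cells per mL

A = (K − N₀)/N₀ = (437000 − 15500)/15500 = 27.194.
N(t) = K/(1 + A·e^(−rt)) = 437000/(1 + 27.194×e^(−0.3×13.8)).
e^(−4.14) = 0.015923; denominator = 1 + 27.194×0.015923 = 1.433.
N = 437000/1.433 = 304955.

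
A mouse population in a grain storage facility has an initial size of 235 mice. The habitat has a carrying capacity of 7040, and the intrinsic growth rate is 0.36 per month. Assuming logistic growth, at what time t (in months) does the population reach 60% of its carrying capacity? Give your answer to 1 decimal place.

A = (K − N₀)/N₀ = (7040 − 235)/235 = 28.957.
Solve 7040/(1 + 28.957·e^(−0.36t)) = 4224: 1 + 28.957·e^(−0.36t) = 1.6667, so e^(−0.36t) = 0.0230223.
−0.36·t = ln(0.0230223) = -3.7713, so t = 3.7713/0.36 = 10.476.

10.5 months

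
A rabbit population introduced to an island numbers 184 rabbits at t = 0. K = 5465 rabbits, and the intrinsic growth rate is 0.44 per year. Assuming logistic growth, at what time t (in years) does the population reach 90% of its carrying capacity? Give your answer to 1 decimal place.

12.6 years

A = (K − N₀)/N₀ = (5465 − 184)/184 = 28.701.
Solve 5465/(1 + 28.701·e^(−0.44t)) = 4918.5: 1 + 28.701·e^(−0.44t) = 1.1111, so e^(−0.44t) = 0.00387132.
−0.44·t = ln(0.00387132) = -5.5542, so t = 5.5542/0.44 = 12.623.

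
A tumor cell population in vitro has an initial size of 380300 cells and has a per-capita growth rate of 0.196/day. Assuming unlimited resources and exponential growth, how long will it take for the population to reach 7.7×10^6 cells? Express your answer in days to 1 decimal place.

15.3 days

Set N₀·e^(rt) = 7.7×10^6: e^(0.196·t) = 7.7×10^6/380300 = 20.247.
0.196·t = ln(20.247) = 3.008, so t = 3.008/0.196 = 15.347.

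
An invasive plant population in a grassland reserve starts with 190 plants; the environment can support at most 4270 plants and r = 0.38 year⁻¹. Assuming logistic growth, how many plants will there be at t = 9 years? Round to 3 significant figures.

2510 plants

A = (K − N₀)/N₀ = (4270 − 190)/190 = 21.474.
N(t) = K/(1 + A·e^(−rt)) = 4270/(1 + 21.474×e^(−0.38×9)).
e^(−3.42) = 0.032712; denominator = 1 + 21.474×0.032712 = 1.7025.
N = 4270/1.7025 = 2508.14.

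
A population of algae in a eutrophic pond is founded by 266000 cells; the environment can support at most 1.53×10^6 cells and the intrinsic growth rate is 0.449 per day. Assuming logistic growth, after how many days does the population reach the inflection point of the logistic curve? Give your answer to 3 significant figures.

3.47 days

Logistic growth is fastest at N = K/2 = 765000.
A = (K − N₀)/N₀ = 4.7519. Set K/(1 + A·e^(−rt)) = K/2 → A·e^(−rt) = 1.
e^(−0.449t) = 1/4.7519 = 0.210443, so t = ln(4.7519)/0.449 = 1.5585/0.449 = 3.4711.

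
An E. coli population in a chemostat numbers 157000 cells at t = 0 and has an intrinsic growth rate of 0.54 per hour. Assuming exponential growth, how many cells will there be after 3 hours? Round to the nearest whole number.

793335 cells

N(t) = N₀·e^(rt) = 157000 × e^(0.54×3) = 157000 × e^1.62.
e^1.62 ≈ 5.0531, so N ≈ 157000 × 5.0531 = 793335.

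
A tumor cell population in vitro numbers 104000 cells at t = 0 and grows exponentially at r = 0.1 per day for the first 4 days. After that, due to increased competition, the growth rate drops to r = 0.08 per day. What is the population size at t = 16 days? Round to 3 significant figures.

Phase 1: N(4) = 104000·e^(0.1×4) = 104000·e^0.4 = 155150.
Phase 2 runs for 16 − 4 = 12 days at r = 0.08.
N(16) = 155150·e^(0.08×12) = 155150·e^0.96 = 405204.

405000 cells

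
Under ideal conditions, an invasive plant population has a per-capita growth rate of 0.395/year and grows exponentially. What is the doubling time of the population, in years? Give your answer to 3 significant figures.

Doubling time t_d = ln(2)/r = 0.6931/0.395 = 1.7548.

1.75 years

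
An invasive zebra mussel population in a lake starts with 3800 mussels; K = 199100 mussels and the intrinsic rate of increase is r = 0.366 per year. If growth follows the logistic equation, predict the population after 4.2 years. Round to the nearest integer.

A = (K − N₀)/N₀ = (199100 − 3800)/3800 = 51.395.
N(t) = K/(1 + A·e^(−rt)) = 199100/(1 + 51.395×e^(−0.366×4.2)).
e^(−1.537) = 0.21498; denominator = 1 + 51.395×0.21498 = 12.049.
N = 199100/12.049 = 16524.3.

16524 mussels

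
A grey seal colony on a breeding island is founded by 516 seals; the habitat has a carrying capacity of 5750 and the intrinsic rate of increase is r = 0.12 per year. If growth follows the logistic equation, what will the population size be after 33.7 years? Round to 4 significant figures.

A = (K − N₀)/N₀ = (5750 − 516)/516 = 10.143.
N(t) = K/(1 + A·e^(−rt)) = 5750/(1 + 10.143×e^(−0.12×33.7)).
e^(−4.044) = 0.017527; denominator = 1 + 10.143×0.017527 = 1.1778.
N = 5750/1.1778 = 4882.04.

4882 seals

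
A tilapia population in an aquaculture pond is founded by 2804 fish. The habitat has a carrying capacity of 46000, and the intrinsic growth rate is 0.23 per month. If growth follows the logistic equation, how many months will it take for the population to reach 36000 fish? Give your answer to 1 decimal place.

A = (K − N₀)/N₀ = (46000 − 2804)/2804 = 15.405.
Solve 46000/(1 + 15.405·e^(−0.23t)) = 36000: 1 + 15.405·e^(−0.23t) = 1.2778, so e^(−0.23t) = 0.0180315.
−0.23·t = ln(0.0180315) = -4.0156, so t = 4.0156/0.23 = 17.459.

17.5 months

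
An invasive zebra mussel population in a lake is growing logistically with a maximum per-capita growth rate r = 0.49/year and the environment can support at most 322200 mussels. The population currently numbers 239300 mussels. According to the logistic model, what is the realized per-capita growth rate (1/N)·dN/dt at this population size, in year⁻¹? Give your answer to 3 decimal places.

(1/N)·dN/dt = r(1 − N/K) = 0.49 × (1 − 239300/322200).
= 0.49 × 0.25729 = 0.12607.

0.126 per year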